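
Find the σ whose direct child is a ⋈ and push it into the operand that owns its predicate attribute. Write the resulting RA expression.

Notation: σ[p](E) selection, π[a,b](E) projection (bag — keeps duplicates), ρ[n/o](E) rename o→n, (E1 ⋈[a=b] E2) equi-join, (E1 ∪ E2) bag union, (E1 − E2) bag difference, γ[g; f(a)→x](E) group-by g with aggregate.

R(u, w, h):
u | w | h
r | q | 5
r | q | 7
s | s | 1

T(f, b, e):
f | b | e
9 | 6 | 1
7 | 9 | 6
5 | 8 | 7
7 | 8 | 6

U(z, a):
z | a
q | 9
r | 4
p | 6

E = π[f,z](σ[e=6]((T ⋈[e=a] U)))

σ filters on e, owned by the left side.
E' = π[f,z]((σ[e=6](T) ⋈[e=a] U))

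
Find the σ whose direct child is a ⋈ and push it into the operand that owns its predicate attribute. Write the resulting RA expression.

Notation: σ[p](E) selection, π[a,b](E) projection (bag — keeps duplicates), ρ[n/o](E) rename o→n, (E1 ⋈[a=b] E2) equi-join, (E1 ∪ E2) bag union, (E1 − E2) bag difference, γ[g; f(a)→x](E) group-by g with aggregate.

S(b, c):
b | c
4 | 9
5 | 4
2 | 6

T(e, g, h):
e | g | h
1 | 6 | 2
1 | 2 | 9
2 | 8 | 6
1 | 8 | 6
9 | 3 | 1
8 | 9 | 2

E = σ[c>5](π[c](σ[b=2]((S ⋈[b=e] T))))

σ filters on b, owned by the left side.
E' = σ[c>5](π[c]((σ[b=2](S) ⋈[b=e] T)))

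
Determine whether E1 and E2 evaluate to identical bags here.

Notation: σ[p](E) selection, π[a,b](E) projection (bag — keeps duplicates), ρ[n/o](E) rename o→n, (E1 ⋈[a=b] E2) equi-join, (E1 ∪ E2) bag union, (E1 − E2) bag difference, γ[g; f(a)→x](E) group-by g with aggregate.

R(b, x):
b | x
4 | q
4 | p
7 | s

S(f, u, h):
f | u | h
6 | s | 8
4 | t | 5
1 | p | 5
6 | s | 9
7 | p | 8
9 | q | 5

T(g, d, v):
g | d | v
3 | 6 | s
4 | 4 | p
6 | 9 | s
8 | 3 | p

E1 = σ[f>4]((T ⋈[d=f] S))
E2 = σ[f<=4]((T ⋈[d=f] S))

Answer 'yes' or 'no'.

E1 per-node cardinality:
  T → 4
  S → 6
  (T ⋈[d=f] S) → 4
  σ[f>4]((T ⋈[d=f] S)) → 3
E2 per-node cardinality:
  T → 4
  S → 6
  (T ⋈[d=f] S) → 4
  σ[f<=4]((T ⋈[d=f] S)) → 1

E1 result:
g | d | v | f | u | h
3 | 6 | s | 6 | s | 8
3 | 6 | s | 6 | s | 9
6 | 9 | s | 9 | q | 5
E2 result:
g | d | v | f | u | h
4 | 4 | p | 4 | t | 5
Witness: (6, 9, 's', 9, 'q', 5) appears 1× in E1 but 0× in E2.

no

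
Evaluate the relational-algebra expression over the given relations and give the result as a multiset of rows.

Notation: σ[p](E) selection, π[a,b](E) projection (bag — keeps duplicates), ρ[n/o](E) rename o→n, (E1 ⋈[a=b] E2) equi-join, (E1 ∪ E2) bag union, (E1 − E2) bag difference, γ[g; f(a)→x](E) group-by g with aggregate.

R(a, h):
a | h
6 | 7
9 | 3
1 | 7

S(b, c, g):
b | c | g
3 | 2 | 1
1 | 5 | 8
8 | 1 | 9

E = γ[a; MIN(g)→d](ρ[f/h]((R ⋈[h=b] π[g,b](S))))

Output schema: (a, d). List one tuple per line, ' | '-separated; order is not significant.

Per-node cardinality:
  R → 3
  S → 3
  π[g,b](S) → 3
  (R ⋈[h=b] π[g,b](S)) → 1
  ρ[f/h]((R ⋈[h=b] π[g,b](S))) → 1
  γ[a; MIN(g)→d](ρ[f/h]((R ⋈[h=b] π[g,b](S)))) → 1

== RESULT ==
a | d
9 | 1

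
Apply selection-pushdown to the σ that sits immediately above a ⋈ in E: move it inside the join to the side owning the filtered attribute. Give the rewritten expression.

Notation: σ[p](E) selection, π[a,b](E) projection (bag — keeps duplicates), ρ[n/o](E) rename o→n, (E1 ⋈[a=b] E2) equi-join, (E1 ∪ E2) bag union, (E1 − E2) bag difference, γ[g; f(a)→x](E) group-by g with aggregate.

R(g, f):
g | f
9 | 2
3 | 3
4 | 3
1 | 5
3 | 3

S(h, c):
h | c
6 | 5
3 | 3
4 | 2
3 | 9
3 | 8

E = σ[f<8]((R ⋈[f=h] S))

σ filters on f, owned by the left side.
E' = (σ[f<8](R) ⋈[f=h] S)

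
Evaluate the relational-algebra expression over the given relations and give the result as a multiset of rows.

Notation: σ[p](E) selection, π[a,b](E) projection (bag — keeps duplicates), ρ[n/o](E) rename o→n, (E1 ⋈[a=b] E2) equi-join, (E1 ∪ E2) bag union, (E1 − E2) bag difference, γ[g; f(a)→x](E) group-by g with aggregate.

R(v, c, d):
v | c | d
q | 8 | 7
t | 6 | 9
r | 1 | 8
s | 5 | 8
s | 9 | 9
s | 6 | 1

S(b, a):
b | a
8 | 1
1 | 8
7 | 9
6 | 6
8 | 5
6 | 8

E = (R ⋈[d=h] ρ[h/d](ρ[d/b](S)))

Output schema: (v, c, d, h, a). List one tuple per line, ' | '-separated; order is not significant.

Subexpression sizes:
  R → 6
  S → 6
  ρ[d/b](S) → 6
  ρ[h/d](ρ[d/b](S)) → 6
  (R ⋈[d=h] ρ[h/d](ρ[d/b](S))) → 6

== RESULT ==
v | c | d | h | a
q | 8 | 7 | 7 | 9
r | 1 | 8 | 8 | 1
r | 1 | 8 | 8 | 5
s | 5 | 8 | 8 | 1
s | 5 | 8 | 8 | 5
s | 6 | 1 | 1 | 8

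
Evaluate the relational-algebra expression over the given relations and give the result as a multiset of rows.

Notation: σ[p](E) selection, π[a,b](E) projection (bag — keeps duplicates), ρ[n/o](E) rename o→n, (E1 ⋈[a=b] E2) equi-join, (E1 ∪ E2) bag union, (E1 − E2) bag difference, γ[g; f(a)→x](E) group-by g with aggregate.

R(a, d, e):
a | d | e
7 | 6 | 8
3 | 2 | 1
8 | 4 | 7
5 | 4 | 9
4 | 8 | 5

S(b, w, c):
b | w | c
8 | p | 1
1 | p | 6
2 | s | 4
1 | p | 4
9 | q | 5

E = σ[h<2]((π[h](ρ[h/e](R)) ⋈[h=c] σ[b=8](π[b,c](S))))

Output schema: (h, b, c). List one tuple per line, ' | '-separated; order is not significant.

Stepwise |·|:
  R → 5
  ρ[h/e](R) → 5
  π[h](ρ[h/e](R)) → 5
  S → 5
  π[b,c](S) → 5
  σ[b=8](π[b,c](S)) → 1
  (π[h](ρ[h/e](R)) ⋈[h=c] σ[b=8](π[b,c](S))) → 1
  σ[h<2]((π[h](ρ[h/e](R)) ⋈[h=c] σ[b=8](π[b,c](S)))) → 1

== RESULT ==
h | b | c
1 | 8 | 1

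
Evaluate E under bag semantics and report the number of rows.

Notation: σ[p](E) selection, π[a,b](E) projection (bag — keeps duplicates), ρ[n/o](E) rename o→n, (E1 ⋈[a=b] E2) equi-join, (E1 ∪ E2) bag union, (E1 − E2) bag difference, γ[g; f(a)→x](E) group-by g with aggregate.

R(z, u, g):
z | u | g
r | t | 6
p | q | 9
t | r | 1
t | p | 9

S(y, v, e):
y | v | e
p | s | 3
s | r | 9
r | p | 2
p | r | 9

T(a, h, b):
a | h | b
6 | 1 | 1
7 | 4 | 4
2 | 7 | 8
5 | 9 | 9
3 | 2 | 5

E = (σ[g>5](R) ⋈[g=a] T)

Subexpression sizes:
  R → 4
  σ[g>5](R) → 3
  T → 5
  (σ[g>5](R) ⋈[g=a] T) → 1

|E| = 1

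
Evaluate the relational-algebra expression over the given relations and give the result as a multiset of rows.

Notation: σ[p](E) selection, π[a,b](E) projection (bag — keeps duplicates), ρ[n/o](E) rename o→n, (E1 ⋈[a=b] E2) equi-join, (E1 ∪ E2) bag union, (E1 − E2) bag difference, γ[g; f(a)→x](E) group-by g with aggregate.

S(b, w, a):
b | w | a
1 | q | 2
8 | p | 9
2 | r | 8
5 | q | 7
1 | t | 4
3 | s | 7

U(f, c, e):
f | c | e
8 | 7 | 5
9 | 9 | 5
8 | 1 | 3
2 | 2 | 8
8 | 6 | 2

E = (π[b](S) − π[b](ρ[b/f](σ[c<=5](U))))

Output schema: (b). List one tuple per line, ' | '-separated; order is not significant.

Per-node cardinality:
  S → 6
  π[b](S) → 6
  U → 5
  σ[c<=5](U) → 2
  ρ[b/f](σ[c<=5](U)) → 2
  π[b](ρ[b/f](σ[c<=5](U))) → 2
  (π[b](S) − π[b](ρ[b/f](σ[c<=5](U)))) → 4

== RESULT ==
b
1
1
3
5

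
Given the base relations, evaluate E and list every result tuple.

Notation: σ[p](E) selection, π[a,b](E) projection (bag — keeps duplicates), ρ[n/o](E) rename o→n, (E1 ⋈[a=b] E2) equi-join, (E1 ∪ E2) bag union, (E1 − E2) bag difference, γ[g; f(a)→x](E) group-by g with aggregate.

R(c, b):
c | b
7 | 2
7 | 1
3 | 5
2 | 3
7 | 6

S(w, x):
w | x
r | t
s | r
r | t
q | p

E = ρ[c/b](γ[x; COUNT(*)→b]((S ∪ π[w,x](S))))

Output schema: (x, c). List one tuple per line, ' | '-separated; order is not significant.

Per-node cardinality:
  S → 4
  S → 4
  π[w,x](S) → 4
  (S ∪ π[w,x](S)) → 8
  γ[x; COUNT(*)→b]((S ∪ π[w,x](S))) → 3
  ρ[c/b](γ[x; COUNT(*)→b]((S ∪ π[w,x](S)))) → 3

== RESULT ==
x | c
p | 2
r | 2
t | 4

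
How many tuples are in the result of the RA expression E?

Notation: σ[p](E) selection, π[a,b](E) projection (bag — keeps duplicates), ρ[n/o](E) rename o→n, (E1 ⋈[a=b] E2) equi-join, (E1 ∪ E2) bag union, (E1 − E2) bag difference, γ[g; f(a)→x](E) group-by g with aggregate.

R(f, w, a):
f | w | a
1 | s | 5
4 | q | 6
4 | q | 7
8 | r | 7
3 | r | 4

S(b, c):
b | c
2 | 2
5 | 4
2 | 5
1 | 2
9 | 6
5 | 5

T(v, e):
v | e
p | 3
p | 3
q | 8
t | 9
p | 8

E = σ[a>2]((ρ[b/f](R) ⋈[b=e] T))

Stepwise |·|:
  R → 5
  ρ[b/f](R) → 5
  T → 5
  (ρ[b/f](R) ⋈[b=e] T) → 4
  σ[a>2]((ρ[b/f](R) ⋈[b=e] T)) → 4

|E| = 4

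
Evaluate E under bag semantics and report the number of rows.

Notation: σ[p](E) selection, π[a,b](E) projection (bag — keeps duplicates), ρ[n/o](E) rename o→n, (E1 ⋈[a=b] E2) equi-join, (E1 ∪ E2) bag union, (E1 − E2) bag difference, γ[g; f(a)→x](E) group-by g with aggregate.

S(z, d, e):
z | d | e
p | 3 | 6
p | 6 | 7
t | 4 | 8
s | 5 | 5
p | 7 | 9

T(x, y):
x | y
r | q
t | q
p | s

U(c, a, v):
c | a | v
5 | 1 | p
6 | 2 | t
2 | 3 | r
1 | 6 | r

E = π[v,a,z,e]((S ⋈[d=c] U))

Row counts bottom-up:
  S → 5
  U → 4
  (S ⋈[d=c] U) → 2
  π[v,a,z,e]((S ⋈[d=c] U)) → 2

|E| = 2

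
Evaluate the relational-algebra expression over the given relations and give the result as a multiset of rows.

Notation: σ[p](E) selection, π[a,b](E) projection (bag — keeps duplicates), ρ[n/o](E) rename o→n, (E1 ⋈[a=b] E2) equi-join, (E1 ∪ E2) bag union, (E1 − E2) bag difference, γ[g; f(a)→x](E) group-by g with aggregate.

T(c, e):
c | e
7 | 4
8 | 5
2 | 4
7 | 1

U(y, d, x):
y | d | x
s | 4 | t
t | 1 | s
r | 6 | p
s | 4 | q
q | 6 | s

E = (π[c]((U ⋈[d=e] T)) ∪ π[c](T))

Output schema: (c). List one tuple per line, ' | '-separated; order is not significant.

Stepwise |·|:
  U → 5
  T → 4
  (U ⋈[d=e] T) → 5
  π[c]((U ⋈[d=e] T)) → 5
  T → 4
  π[c](T) → 4
  (π[c]((U ⋈[d=e] T)) ∪ π[c](T)) → 9

== RESULT ==
c
2
2
2
7
7
7
7
7
8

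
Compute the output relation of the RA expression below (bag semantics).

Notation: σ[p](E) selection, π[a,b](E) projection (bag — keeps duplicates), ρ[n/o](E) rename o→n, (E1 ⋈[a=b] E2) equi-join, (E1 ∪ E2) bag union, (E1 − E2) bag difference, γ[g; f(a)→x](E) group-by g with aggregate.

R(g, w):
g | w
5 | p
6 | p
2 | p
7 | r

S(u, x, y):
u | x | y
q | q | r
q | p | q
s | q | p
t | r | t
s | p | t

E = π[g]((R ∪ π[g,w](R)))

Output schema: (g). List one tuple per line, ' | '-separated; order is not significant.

Row counts bottom-up:
  R → 4
  R → 4
  π[g,w](R) → 4
  (R ∪ π[g,w](R)) → 8
  π[g]((R ∪ π[g,w](R))) → 8

== RESULT ==
g
2
2
5
5
6
6
7
7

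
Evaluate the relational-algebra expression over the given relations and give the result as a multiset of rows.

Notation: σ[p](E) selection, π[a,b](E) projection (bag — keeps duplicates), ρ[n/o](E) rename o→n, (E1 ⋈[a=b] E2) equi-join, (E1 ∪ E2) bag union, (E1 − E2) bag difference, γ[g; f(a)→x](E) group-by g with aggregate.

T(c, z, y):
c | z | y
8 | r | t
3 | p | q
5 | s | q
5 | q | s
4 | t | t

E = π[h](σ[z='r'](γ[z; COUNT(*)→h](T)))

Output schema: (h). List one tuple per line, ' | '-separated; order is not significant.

Stepwise |·|:
  T → 5
  γ[z; COUNT(*)→h](T) → 5
  σ[z='r'](γ[z; COUNT(*)→h](T)) → 1
  π[h](σ[z='r'](γ[z; COUNT(*)→h](T))) → 1

== RESULT ==
h
1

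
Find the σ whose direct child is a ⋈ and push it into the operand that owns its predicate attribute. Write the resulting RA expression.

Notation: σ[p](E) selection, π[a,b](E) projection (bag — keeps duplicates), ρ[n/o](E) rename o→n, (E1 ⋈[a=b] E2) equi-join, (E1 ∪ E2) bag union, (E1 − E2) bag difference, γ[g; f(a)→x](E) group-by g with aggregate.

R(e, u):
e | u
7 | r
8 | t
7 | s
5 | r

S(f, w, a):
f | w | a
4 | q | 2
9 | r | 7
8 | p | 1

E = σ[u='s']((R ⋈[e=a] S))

σ filters on u, owned by the left side.
E' = (σ[u='s'](R) ⋈[e=a] S)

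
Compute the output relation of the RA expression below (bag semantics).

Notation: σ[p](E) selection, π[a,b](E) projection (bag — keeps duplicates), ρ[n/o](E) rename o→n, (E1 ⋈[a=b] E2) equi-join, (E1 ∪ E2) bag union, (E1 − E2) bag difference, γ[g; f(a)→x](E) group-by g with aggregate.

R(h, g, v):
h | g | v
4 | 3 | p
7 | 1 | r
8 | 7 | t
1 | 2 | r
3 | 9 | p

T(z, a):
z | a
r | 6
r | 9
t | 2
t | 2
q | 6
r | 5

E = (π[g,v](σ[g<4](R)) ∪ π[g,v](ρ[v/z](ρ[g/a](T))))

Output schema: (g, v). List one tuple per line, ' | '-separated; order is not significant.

Subexpression sizes:
  R → 5
  σ[g<4](R) → 3
  π[g,v](σ[g<4](R)) → 3
  T → 6
  ρ[g/a](T) → 6
  ρ[v/z](ρ[g/a](T)) → 6
  π[g,v](ρ[v/z](ρ[g/a](T))) → 6
  (π[g,v](σ[g<4](R)) ∪ π[g,v](ρ[v/z](ρ[g/a](T)))) → 9

== RESULT ==
g | v
1 | r
2 | r
2 | t
2 | t
3 | p
5 | r
6 | q
6 | r
9 | r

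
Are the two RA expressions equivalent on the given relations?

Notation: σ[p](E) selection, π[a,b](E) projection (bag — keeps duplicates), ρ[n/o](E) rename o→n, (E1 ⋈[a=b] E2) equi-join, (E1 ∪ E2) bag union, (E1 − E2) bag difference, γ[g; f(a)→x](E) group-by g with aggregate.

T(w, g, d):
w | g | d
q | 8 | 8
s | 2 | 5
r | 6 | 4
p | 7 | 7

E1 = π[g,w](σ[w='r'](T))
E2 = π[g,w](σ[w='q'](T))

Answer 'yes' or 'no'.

E1 subexpression sizes:
  T → 4
  σ[w='r'](T) → 1
  π[g,w](σ[w='r'](T)) → 1
E2 subexpression sizes:
  T → 4
  σ[w='q'](T) → 1
  π[g,w](σ[w='q'](T)) → 1

E1 result:
g | w
6 | r
E2 result:
g | w
8 | q
Witness: (8, 'q') appears 0× in E1 but 1× in E2.

no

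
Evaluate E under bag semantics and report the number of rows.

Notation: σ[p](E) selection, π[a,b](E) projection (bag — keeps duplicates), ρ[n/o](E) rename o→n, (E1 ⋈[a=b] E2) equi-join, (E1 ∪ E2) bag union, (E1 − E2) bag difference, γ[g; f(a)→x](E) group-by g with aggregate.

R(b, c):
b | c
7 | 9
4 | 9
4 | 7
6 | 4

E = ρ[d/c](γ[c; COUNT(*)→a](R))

Stepwise |·|:
  R → 4
  γ[c; COUNT(*)→a](R) → 3
  ρ[d/c](γ[c; COUNT(*)→a](R)) → 3

|E| = 3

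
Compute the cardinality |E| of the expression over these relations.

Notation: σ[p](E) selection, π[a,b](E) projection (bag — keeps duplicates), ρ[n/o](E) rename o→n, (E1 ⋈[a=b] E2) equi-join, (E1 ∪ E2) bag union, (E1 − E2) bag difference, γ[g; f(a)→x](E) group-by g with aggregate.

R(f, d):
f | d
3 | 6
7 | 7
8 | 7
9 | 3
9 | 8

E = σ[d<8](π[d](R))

Subexpression sizes:
  R → 5
  π[d](R) → 5
  σ[d<8](π[d](R)) → 4

|E| = 4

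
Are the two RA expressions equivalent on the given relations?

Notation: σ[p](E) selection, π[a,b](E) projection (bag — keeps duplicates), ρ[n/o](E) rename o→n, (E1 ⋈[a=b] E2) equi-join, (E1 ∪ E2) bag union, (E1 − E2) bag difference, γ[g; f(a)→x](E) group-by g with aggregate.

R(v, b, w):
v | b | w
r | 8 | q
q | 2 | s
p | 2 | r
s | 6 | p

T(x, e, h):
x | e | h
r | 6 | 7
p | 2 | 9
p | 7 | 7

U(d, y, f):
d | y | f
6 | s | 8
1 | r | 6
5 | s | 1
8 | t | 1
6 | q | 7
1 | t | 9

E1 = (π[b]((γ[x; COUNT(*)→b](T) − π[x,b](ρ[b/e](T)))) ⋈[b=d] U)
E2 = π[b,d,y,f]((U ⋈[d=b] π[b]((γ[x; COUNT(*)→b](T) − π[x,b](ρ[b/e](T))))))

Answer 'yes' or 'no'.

E1 subexpression sizes:
  T → 3
  γ[x; COUNT(*)→b](T) → 2
  T → 3
  ρ[b/e](T) → 3
  π[x,b](ρ[b/e](T)) → 3
  (γ[x; COUNT(*)→b](T) − π[x,b](ρ[b/e](T))) → 1
  π[b]((γ[x; COUNT(*)→b](T) − π[x,b](ρ[b/e](T)))) → 1
  U → 6
  (π[b]((γ[x; COUNT(*)→b](T) − π[x,b](ρ[b/e](T)))) ⋈[b=d] U) → 2
E2 subexpression sizes:
  U → 6
  T → 3
  γ[x; COUNT(*)→b](T) → 2
  T → 3
  ρ[b/e](T) → 3
  π[x,b](ρ[b/e](T)) → 3
  (γ[x; COUNT(*)→b](T) − π[x,b](ρ[b/e](T))) → 1
  π[b]((γ[x; COUNT(*)→b](T) − π[x,b](ρ[b/e](T)))) → 1
  (U ⋈[d=b] π[b]((γ[x; COUNT(*)→b](T) − π[x,b](ρ[b/e](T))))) → 2
  π[b,d,y,f]((U ⋈[d=b] π[b]((γ[x; COUNT(*)→b](T) − π[x,b](ρ[b/e](T)))))) → 2

E1 and E2 produce the same multiset:
b | d | y | f
1 | 1 | r | 6
1 | 1 | t | 9

yes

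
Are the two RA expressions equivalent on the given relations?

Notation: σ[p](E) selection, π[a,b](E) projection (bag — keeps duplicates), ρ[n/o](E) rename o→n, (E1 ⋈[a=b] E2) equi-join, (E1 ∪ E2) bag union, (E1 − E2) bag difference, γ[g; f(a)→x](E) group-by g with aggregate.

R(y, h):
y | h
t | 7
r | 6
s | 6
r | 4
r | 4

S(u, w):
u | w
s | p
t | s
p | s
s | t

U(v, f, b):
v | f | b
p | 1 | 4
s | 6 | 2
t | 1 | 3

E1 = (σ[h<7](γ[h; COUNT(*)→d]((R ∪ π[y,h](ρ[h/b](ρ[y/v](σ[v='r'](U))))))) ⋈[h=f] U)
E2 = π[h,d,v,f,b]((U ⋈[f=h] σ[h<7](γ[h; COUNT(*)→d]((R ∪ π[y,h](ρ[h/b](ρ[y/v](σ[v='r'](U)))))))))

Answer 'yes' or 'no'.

E1 subexpression sizes:
  R → 5
  U → 3
  σ[v='r'](U) → 0
  ρ[y/v](σ[v='r'](U)) → 0
  ρ[h/b](ρ[y/v](σ[v='r'](U))) → 0
  π[y,h](ρ[h/b](ρ[y/v](σ[v='r'](U)))) → 0
  (R ∪ π[y,h](ρ[h/b](ρ[y/v](σ[v='r'](U))))) → 5
  γ[h; COUNT(*)→d]((R ∪ π[y,h](ρ[h/b](ρ[y/v](σ[v='r'](U)))))) → 3
  σ[h<7](γ[h; COUNT(*)→d]((R ∪ π[y,h](ρ[h/b](ρ[y/v](σ[v='r'](U))))))) → 2
  U → 3
  (σ[h<7](γ[h; COUNT(*)→d]((R ∪ π[y,h](ρ[h/b](ρ[y/v](σ[v='r'](U))))))) ⋈[h=f] U) → 1
E2 subexpression sizes:
  U → 3
  R → 5
  U → 3
  σ[v='r'](U) → 0
  ρ[y/v](σ[v='r'](U)) → 0
  ρ[h/b](ρ[y/v](σ[v='r'](U))) → 0
  π[y,h](ρ[h/b](ρ[y/v](σ[v='r'](U)))) → 0
  (R ∪ π[y,h](ρ[h/b](ρ[y/v](σ[v='r'](U))))) → 5
  γ[h; COUNT(*)→d]((R ∪ π[y,h](ρ[h/b](ρ[y/v](σ[v='r'](U)))))) → 3
  σ[h<7](γ[h; COUNT(*)→d]((R ∪ π[y,h](ρ[h/b](ρ[y/v](σ[v='r'](U))))))) → 2
  (U ⋈[f=h] σ[h<7](γ[h; COUNT(*)→d]((R ∪ π[y,h](ρ[h/b](ρ[y/v](σ[v='r'](U)))))))) → 1
  π[h,d,v,f,b]((U ⋈[f=h] σ[h<7](γ[h; COUNT(*)→d]((R ∪ π[y,h](ρ[h/b](ρ[y/v](σ[v='r'](U))))))))) → 1

E1 and E2 produce the same multiset:
h | d | v | f | b
6 | 2 | s | 6 | 2

yes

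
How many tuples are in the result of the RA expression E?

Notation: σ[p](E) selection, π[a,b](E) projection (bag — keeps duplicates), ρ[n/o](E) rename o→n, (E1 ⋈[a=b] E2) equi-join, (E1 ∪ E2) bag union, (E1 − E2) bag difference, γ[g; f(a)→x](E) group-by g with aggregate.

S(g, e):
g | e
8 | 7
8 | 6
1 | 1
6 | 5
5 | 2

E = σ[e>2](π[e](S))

Stepwise |·|:
  S → 5
  π[e](S) → 5
  σ[e>2](π[e](S)) → 3

|E| = 3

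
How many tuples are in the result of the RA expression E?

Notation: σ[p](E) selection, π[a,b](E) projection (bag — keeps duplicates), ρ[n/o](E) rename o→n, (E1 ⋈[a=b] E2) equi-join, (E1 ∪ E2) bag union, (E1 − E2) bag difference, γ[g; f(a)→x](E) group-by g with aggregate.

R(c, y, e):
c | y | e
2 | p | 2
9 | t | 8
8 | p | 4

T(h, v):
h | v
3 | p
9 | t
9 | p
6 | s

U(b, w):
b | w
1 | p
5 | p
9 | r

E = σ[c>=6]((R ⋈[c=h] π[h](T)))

Row counts bottom-up:
  R → 3
  T → 4
  π[h](T) → 4
  (R ⋈[c=h] π[h](T)) → 2
  σ[c>=6]((R ⋈[c=h] π[h](T))) → 2

|E| = 2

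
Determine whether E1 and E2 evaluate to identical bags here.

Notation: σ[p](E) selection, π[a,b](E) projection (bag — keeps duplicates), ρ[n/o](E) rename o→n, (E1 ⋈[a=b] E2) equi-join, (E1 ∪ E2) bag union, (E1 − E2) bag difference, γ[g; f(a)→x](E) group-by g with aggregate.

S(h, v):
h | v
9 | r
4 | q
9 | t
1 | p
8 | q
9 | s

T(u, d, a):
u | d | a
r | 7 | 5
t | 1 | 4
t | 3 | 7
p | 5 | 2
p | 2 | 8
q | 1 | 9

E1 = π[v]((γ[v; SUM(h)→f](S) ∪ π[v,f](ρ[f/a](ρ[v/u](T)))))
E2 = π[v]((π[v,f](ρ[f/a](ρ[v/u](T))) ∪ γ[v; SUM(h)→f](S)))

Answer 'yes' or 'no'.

E1 row counts bottom-up:
  S → 6
  γ[v; SUM(h)→f](S) → 5
  T → 6
  ρ[v/u](T) → 6
  ρ[f/a](ρ[v/u](T)) → 6
  π[v,f](ρ[f/a](ρ[v/u](T))) → 6
  (γ[v; SUM(h)→f](S) ∪ π[v,f](ρ[f/a](ρ[v/u](T)))) → 11
  π[v]((γ[v; SUM(h)→f](S) ∪ π[v,f](ρ[f/a](ρ[v/u](T))))) → 11
E2 row counts bottom-up:
  T → 6
  ρ[v/u](T) → 6
  ρ[f/a](ρ[v/u](T)) → 6
  π[v,f](ρ[f/a](ρ[v/u](T))) → 6
  S → 6
  γ[v; SUM(h)→f](S) → 5
  (π[v,f](ρ[f/a](ρ[v/u](T))) ∪ γ[v; SUM(h)→f](S)) → 11
  π[v]((π[v,f](ρ[f/a](ρ[v/u](T))) ∪ γ[v; SUM(h)→f](S))) → 11

E1 and E2 produce the same multiset:
v
p
p
p
q
q
r
r
s
t
t
t

yes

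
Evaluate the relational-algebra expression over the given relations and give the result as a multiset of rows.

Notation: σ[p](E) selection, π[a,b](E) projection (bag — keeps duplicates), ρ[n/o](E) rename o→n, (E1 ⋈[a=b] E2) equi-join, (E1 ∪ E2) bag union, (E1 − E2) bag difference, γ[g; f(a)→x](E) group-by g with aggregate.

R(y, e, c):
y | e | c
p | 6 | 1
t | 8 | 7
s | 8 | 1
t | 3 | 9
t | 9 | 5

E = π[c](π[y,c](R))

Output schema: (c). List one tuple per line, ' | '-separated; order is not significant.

Per-node cardinality:
  R → 5
  π[y,c](R) → 5
  π[c](π[y,c](R)) → 5

== RESULT ==
c
1
1
5
7
9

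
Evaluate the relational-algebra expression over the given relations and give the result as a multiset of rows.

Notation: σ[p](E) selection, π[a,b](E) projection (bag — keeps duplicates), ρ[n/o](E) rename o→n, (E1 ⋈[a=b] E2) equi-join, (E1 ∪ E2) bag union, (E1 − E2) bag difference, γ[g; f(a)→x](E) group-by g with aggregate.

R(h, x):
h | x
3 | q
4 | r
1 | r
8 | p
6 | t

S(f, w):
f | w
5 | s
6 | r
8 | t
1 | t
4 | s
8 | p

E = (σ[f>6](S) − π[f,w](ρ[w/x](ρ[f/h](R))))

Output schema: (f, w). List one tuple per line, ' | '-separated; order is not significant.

Per-node cardinality:
  S → 6
  σ[f>6](S) → 2
  R → 5
  ρ[f/h](R) → 5
  ρ[w/x](ρ[f/h](R)) → 5
  π[f,w](ρ[w/x](ρ[f/h](R))) → 5
  (σ[f>6](S) − π[f,w](ρ[w/x](ρ[f/h](R)))) → 1

== RESULT ==
f | w
8 | t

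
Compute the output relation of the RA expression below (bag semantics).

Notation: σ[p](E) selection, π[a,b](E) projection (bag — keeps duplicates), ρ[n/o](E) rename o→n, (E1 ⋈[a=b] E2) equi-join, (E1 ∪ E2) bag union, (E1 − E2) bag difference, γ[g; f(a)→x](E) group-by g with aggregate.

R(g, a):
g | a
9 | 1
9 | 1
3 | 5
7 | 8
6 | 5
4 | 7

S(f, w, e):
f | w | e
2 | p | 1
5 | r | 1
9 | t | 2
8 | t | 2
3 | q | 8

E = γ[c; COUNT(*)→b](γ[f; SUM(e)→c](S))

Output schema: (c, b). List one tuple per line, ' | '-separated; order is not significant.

Row counts bottom-up:
  S → 5
  γ[f; SUM(e)→c](S) → 5
  γ[c; COUNT(*)→b](γ[f; SUM(e)→c](S)) → 3

== RESULT ==
c | b
1 | 2
2 | 2
8 | 1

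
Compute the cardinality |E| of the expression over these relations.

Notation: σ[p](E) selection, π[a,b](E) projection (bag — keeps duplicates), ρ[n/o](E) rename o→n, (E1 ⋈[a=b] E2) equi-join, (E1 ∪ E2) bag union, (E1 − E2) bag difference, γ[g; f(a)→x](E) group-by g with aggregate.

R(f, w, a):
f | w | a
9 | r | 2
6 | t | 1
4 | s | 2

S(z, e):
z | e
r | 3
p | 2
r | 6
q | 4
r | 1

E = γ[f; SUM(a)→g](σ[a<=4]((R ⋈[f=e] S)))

Row counts bottom-up:
  R → 3
  S → 5
  (R ⋈[f=e] S) → 2
  σ[a<=4]((R ⋈[f=e] S)) → 2
  γ[f; SUM(a)→g](σ[a<=4]((R ⋈[f=e] S))) → 2

|E| = 2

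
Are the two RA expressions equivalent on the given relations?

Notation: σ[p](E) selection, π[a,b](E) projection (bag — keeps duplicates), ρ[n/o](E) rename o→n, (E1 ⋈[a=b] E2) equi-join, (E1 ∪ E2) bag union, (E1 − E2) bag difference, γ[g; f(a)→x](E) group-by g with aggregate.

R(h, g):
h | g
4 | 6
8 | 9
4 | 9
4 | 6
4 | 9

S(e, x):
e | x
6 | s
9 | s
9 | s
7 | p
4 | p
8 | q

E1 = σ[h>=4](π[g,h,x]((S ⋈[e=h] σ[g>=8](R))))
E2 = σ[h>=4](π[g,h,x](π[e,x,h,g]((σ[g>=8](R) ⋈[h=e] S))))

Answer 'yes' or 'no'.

E1 stepwise |·|:
  S → 6
  R → 5
  σ[g>=8](R) → 3
  (S ⋈[e=h] σ[g>=8](R)) → 3
  π[g,h,x]((S ⋈[e=h] σ[g>=8](R))) → 3
  σ[h>=4](π[g,h,x]((S ⋈[e=h] σ[g>=8](R)))) → 3
E2 stepwise |·|:
  R → 5
  σ[g>=8](R) → 3
  S → 6
  (σ[g>=8](R) ⋈[h=e] S) → 3
  π[e,x,h,g]((σ[g>=8](R) ⋈[h=e] S)) → 3
  π[g,h,x](π[e,x,h,g]((σ[g>=8](R) ⋈[h=e] S))) → 3
  σ[h>=4](π[g,h,x](π[e,x,h,g]((σ[g>=8](R) ⋈[h=e] S)))) → 3

E1 and E2 produce the same multiset:
g | h | x
9 | 4 | p
9 | 4 | p
9 | 8 | q

yes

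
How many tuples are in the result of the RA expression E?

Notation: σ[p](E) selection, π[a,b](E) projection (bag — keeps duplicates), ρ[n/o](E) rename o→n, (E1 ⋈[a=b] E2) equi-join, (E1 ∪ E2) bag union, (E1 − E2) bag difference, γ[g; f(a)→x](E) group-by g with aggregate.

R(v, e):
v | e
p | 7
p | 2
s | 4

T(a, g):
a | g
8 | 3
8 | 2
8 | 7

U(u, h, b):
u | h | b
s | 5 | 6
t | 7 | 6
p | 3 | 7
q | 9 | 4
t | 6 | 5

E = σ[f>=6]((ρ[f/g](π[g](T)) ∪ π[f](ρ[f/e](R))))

Per-node cardinality:
  T → 3
  π[g](T) → 3
  ρ[f/g](π[g](T)) → 3
  R → 3
  ρ[f/e](R) → 3
  π[f](ρ[f/e](R)) → 3
  (ρ[f/g](π[g](T)) ∪ π[f](ρ[f/e](R))) → 6
  σ[f>=6]((ρ[f/g](π[g](T)) ∪ π[f](ρ[f/e](R)))) → 2

|E| = 2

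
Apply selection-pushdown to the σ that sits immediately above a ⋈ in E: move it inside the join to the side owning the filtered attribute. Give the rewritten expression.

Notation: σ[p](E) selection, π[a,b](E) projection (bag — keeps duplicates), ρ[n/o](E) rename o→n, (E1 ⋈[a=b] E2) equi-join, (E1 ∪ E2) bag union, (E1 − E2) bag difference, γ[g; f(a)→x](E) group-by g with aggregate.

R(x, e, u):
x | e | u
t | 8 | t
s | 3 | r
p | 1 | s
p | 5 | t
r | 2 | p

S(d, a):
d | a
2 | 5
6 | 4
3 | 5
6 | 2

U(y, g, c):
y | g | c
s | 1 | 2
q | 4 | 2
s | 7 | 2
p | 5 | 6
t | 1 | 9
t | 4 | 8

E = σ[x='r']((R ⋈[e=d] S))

σ filters on x, owned by the left side.
E' = (σ[x='r'](R) ⋈[e=d] S)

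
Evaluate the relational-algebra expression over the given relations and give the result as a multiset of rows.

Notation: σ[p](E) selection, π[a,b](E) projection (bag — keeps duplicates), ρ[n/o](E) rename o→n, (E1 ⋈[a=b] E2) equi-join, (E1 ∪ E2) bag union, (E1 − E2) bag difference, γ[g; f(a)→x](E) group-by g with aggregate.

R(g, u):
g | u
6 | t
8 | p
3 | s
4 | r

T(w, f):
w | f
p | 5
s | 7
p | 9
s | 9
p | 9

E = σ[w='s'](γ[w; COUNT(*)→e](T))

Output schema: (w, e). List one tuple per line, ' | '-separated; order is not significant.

Row counts bottom-up:
  T → 5
  γ[w; COUNT(*)→e](T) → 2
  σ[w='s'](γ[w; COUNT(*)→e](T)) → 1

== RESULT ==
w | e
s | 2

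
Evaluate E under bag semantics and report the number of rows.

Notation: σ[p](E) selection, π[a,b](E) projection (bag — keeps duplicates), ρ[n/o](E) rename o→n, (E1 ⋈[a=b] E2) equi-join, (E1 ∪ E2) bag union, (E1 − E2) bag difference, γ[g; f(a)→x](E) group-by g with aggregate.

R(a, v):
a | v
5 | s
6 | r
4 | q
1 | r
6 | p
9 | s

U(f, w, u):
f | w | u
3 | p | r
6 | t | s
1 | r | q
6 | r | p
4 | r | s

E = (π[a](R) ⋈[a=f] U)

Row counts bottom-up:
  R → 6
  π[a](R) → 6
  U → 5
  (π[a](R) ⋈[a=f] U) → 6

|E| = 6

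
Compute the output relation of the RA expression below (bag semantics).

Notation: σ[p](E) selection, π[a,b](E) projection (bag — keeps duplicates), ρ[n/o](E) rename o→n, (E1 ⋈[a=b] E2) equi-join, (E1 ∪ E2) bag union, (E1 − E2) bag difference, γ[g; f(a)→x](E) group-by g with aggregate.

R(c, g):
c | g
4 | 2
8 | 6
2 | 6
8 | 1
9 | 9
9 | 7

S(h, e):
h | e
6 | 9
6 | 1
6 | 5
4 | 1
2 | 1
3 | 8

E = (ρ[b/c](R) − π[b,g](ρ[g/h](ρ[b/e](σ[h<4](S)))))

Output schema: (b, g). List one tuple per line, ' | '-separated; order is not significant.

Row counts bottom-up:
  R → 6
  ρ[b/c](R) → 6
  S → 6
  σ[h<4](S) → 2
  ρ[b/e](σ[h<4](S)) → 2
  ρ[g/h](ρ[b/e](σ[h<4](S))) → 2
  π[b,g](ρ[g/h](ρ[b/e](σ[h<4](S)))) → 2
  (ρ[b/c](R) − π[b,g](ρ[g/h](ρ[b/e](σ[h<4](S))))) → 6

== RESULT ==
b | g
2 | 6
4 | 2
8 | 1
8 | 6
9 | 7
9 | 9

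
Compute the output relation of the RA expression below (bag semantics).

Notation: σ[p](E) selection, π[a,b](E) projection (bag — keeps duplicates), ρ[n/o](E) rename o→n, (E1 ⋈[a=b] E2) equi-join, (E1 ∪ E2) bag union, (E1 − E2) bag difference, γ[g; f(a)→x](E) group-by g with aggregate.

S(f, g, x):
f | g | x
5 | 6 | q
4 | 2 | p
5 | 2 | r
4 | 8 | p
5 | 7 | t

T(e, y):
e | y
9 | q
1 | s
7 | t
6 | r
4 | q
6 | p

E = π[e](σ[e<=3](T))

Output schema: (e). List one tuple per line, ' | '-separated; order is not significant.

Stepwise |·|:
  T → 6
  σ[e<=3](T) → 1
  π[e](σ[e<=3](T)) → 1

== RESULT ==
e
1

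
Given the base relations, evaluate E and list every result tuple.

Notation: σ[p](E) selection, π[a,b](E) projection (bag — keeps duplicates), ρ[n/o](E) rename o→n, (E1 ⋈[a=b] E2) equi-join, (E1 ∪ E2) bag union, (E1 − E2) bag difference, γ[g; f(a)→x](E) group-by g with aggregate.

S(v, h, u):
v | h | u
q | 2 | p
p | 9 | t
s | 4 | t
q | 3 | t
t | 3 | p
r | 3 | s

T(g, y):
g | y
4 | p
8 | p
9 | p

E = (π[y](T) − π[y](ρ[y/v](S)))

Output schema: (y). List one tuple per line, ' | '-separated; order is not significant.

Per-node cardinality:
  T → 3
  π[y](T) → 3
  S → 6
  ρ[y/v](S) → 6
  π[y](ρ[y/v](S)) → 6
  (π[y](T) − π[y](ρ[y/v](S))) → 2

== RESULT ==
y
p
p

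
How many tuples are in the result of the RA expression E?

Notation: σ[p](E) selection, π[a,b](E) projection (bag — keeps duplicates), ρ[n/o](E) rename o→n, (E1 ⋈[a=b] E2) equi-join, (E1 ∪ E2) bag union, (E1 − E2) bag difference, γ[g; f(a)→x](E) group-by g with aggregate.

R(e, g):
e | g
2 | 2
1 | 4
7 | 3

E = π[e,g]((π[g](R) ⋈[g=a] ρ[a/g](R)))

Stepwise |·|:
  R → 3
  π[g](R) → 3
  R → 3
  ρ[a/g](R) → 3
  (π[g](R) ⋈[g=a] ρ[a/g](R)) → 3
  π[e,g]((π[g](R) ⋈[g=a] ρ[a/g](R))) → 3

|E| = 3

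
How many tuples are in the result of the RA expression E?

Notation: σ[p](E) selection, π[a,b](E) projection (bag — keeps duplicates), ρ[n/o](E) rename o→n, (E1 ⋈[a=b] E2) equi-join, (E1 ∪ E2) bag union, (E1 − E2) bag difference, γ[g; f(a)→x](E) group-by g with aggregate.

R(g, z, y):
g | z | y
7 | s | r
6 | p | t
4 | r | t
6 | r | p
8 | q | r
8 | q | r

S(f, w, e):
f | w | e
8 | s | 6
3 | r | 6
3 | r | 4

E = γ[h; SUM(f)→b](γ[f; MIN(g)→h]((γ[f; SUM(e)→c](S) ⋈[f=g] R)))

Row counts bottom-up:
  S → 3
  γ[f; SUM(e)→c](S) → 2
  R → 6
  (γ[f; SUM(e)→c](S) ⋈[f=g] R) → 2
  γ[f; MIN(g)→h]((γ[f; SUM(e)→c](S) ⋈[f=g] R)) → 1
  γ[h; SUM(f)→b](γ[f; MIN(g)→h]((γ[f; SUM(e)→c](S) ⋈[f=g] R))) → 1

|E| = 1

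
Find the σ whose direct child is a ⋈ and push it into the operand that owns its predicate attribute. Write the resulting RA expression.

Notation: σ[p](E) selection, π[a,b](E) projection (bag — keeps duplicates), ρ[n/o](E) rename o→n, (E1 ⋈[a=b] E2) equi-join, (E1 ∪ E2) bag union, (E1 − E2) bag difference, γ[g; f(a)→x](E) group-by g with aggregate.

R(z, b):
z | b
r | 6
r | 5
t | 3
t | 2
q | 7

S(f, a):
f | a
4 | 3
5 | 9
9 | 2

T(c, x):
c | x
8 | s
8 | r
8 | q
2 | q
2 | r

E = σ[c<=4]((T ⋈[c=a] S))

σ filters on c, owned by the left side.
E' = (σ[c<=4](T) ⋈[c=a] S)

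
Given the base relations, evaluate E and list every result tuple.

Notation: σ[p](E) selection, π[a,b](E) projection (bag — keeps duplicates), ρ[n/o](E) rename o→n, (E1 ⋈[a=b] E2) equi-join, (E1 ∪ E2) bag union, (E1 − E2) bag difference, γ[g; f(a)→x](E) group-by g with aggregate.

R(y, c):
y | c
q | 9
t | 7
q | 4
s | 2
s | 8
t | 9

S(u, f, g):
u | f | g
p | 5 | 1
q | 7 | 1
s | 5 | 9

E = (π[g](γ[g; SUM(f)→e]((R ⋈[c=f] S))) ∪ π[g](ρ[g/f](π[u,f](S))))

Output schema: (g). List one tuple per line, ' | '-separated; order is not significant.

Per-node cardinality:
  R → 6
  S → 3
  (R ⋈[c=f] S) → 1
  γ[g; SUM(f)→e]((R ⋈[c=f] S)) → 1
  π[g](γ[g; SUM(f)→e]((R ⋈[c=f] S))) → 1
  S → 3
  π[u,f](S) → 3
  ρ[g/f](π[u,f](S)) → 3
  π[g](ρ[g/f](π[u,f](S))) → 3
  (π[g](γ[g; SUM(f)→e]((R ⋈[c=f] S))) ∪ π[g](ρ[g/f](π[u,f](S)))) → 4

== RESULT ==
g
1
5
5
7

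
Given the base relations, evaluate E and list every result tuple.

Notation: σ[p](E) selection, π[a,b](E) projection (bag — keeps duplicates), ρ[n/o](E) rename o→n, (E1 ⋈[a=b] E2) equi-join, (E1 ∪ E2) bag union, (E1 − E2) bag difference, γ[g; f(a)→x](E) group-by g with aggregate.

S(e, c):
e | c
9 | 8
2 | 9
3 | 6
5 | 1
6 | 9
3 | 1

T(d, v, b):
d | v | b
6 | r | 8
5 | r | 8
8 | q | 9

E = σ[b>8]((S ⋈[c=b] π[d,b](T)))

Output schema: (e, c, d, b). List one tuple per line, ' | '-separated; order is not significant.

Subexpression sizes:
  S → 6
  T → 3
  π[d,b](T) → 3
  (S ⋈[c=b] π[d,b](T)) → 4
  σ[b>8]((S ⋈[c=b] π[d,b](T))) → 2

== RESULT ==
e | c | d | b
2 | 9 | 8 | 9
6 | 9 | 8 | 9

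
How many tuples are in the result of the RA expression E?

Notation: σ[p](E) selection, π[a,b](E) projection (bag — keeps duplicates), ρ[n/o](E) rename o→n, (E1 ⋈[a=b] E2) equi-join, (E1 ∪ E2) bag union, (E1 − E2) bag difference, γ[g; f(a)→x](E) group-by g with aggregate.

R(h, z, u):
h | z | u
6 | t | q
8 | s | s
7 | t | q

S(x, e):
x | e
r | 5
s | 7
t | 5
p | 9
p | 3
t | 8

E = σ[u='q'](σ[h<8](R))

Stepwise |·|:
  R → 3
  σ[h<8](R) → 2
  σ[u='q'](σ[h<8](R)) → 2

|E| = 2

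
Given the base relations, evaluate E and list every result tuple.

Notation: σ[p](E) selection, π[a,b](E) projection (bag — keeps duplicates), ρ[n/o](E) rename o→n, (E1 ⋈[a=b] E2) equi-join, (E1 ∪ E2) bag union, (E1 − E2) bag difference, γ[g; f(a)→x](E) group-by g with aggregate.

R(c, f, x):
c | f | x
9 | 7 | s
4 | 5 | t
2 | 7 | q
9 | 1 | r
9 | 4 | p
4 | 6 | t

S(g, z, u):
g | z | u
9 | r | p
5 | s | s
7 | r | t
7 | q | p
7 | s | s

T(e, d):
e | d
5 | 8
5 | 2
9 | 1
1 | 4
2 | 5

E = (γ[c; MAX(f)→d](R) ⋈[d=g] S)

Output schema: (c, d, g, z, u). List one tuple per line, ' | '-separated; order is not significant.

Per-node cardinality:
  R → 6
  γ[c; MAX(f)→d](R) → 3
  S → 5
  (γ[c; MAX(f)→d](R) ⋈[d=g] S) → 6

== RESULT ==
c | d | g | z | u
2 | 7 | 7 | q | p
2 | 7 | 7 | r | t
2 | 7 | 7 | s | s
9 | 7 | 7 | q | p
9 | 7 | 7 | r | t
9 | 7 | 7 | s | s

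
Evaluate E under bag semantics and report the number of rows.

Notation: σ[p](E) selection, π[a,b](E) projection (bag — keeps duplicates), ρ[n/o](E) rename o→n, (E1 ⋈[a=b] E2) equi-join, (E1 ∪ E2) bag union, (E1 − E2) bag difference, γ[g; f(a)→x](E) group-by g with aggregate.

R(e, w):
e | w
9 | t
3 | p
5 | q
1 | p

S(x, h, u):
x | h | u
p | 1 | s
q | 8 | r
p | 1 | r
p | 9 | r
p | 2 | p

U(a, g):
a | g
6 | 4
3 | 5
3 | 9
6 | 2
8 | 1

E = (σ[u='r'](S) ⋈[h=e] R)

Subexpression sizes:
  S → 5
  σ[u='r'](S) → 3
  R → 4
  (σ[u='r'](S) ⋈[h=e] R) → 2

|E| = 2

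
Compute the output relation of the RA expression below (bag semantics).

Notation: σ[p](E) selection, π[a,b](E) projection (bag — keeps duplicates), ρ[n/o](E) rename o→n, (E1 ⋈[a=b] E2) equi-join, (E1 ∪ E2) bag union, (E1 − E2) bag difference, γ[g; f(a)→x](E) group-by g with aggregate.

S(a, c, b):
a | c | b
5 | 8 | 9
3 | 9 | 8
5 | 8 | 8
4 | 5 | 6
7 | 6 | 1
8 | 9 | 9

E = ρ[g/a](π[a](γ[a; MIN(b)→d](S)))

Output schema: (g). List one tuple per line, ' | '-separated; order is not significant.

Row counts bottom-up:
  S → 6
  γ[a; MIN(b)→d](S) → 5
  π[a](γ[a; MIN(b)→d](S)) → 5
  ρ[g/a](π[a](γ[a; MIN(b)→d](S))) → 5

== RESULT ==
g
3
4
5
7
8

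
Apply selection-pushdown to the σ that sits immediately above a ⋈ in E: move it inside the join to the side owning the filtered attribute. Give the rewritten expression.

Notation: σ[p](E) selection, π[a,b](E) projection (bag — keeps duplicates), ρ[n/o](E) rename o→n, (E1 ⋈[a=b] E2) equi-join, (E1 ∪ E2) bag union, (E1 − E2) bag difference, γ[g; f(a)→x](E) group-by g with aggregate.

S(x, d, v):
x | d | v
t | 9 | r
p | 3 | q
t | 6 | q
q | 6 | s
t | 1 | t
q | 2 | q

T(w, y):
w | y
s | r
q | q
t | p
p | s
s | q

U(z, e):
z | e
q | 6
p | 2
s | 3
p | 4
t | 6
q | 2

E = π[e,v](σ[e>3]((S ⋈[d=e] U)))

σ filters on e, owned by the right side.
E' = π[e,v]((S ⋈[d=e] σ[e>3](U)))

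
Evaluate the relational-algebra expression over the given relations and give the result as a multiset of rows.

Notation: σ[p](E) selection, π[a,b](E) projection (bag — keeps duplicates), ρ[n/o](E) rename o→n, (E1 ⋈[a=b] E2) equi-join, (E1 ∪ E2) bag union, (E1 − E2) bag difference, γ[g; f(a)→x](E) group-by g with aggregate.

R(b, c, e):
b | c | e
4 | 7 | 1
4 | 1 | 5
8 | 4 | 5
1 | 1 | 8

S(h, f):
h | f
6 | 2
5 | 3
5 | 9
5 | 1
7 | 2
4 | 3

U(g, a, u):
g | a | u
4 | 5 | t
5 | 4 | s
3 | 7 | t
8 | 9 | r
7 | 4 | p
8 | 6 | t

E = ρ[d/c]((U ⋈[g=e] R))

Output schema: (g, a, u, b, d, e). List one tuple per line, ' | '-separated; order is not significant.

Stepwise |·|:
  U → 6
  R → 4
  (U ⋈[g=e] R) → 4
  ρ[d/c]((U ⋈[g=e] R)) → 4

== RESULT ==
g | a | u | b | d | e
5 | 4 | s | 4 | 1 | 5
5 | 4 | s | 8 | 4 | 5
8 | 6 | t | 1 | 1 | 8
8 | 9 | r | 1 | 1 | 8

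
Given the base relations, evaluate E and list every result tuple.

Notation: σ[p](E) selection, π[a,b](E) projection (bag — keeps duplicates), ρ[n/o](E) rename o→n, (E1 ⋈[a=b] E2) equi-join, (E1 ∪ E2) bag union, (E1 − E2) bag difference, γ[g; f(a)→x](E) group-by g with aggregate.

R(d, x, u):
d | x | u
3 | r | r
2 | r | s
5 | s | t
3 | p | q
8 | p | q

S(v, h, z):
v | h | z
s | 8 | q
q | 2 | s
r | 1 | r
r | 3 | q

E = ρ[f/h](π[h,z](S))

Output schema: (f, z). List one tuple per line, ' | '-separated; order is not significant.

Stepwise |·|:
  S → 4
  π[h,z](S) → 4
  ρ[f/h](π[h,z](S)) → 4

== RESULT ==
f | z
1 | r
2 | s
3 | q
8 | q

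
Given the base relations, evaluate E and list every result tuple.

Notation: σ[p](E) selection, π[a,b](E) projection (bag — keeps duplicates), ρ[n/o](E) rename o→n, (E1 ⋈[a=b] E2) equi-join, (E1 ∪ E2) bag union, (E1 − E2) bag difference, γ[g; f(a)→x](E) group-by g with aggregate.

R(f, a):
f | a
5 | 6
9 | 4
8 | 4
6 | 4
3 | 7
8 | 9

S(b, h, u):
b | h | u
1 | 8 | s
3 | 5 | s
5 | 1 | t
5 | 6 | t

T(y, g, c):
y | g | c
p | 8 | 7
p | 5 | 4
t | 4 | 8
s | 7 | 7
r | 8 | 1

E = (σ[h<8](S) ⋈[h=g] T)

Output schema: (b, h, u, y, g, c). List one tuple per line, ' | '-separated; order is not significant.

Stepwise |·|:
  S → 4
  σ[h<8](S) → 3
  T → 5
  (σ[h<8](S) ⋈[h=g] T) → 1

== RESULT ==
b | h | u | y | g | c
3 | 5 | s | p | 5 | 4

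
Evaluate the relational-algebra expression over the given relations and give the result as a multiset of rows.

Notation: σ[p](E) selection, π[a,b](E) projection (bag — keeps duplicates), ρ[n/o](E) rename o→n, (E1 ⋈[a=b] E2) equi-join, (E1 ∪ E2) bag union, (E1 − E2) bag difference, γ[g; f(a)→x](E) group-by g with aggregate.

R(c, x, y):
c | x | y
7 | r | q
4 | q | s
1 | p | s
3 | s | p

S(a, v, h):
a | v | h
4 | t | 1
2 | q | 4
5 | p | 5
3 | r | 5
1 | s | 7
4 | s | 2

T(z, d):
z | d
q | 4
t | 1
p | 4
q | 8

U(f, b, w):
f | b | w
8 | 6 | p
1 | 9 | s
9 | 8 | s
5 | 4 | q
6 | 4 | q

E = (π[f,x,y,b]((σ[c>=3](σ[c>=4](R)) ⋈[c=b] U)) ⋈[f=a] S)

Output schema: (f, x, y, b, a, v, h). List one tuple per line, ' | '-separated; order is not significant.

Subexpression sizes:
  R → 4
  σ[c>=4](R) → 2
  σ[c>=3](σ[c>=4](R)) → 2
  U → 5
  (σ[c>=3](σ[c>=4](R)) ⋈[c=b] U) → 2
  π[f,x,y,b]((σ[c>=3](σ[c>=4](R)) ⋈[c=b] U)) → 2
  S → 6
  (π[f,x,y,b]((σ[c>=3](σ[c>=4](R)) ⋈[c=b] U)) ⋈[f=a] S) → 1

== RESULT ==
f | x | y | b | a | v | h
5 | q | s | 4 | 5 | p | 5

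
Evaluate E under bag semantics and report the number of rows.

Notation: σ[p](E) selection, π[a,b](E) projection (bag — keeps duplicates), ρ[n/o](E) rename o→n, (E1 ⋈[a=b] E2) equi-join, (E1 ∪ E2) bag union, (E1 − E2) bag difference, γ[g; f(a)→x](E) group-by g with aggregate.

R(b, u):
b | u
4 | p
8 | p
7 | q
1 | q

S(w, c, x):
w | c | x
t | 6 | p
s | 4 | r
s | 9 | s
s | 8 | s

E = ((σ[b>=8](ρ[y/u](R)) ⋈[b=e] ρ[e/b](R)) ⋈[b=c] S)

Row counts bottom-up:
  R → 4
  ρ[y/u](R) → 4
  σ[b>=8](ρ[y/u](R)) → 1
  R → 4
  ρ[e/b](R) → 4
  (σ[b>=8](ρ[y/u](R)) ⋈[b=e] ρ[e/b](R)) → 1
  S → 4
  ((σ[b>=8](ρ[y/u](R)) ⋈[b=e] ρ[e/b](R)) ⋈[b=c] S) → 1

|E| = 1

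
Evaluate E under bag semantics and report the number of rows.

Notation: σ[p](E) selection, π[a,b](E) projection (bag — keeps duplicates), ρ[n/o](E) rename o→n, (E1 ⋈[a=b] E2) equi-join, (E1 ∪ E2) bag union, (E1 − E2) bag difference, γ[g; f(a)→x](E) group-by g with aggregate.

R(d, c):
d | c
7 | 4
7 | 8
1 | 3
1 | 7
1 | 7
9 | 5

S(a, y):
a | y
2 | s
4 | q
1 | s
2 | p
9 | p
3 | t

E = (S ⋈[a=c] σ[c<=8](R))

Stepwise |·|:
  S → 6
  R → 6
  σ[c<=8](R) → 6
  (S ⋈[a=c] σ[c<=8](R)) → 2

|E| = 2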